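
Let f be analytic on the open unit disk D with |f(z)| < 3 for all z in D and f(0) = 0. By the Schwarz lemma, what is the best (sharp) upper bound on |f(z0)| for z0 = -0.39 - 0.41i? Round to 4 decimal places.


Step 1: g = f/3 maps D -> D with g(0) = 0, so by the Schwarz lemma |g(z)| <= |z|, i.e. |f(z)| <= 3|z|; this is sharp (f(z) = 3z).
Step 2: |z0|^2 = (-0.39)^2 + (-0.41)^2 = 0.3202
Step 3: |z0| = sqrt(0.3202) = 0.565862
Step 4: Best bound = 3 * |z0| = 3 * 0.565862 = 1.6976

1.6976


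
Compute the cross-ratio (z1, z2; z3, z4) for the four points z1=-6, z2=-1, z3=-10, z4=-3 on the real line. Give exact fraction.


Step 1: (z1-z3)(z2-z4) = 4 * 2 = 8
Step 2: (z1-z4)(z2-z3) = (-3) * 9 = -27
Step 3: Cross-ratio = -8/27 = -8/27

-8/27


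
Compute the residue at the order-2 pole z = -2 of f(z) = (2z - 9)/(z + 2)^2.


Step 1: Pole of order 2 at z = -2
Step 2: Res = lim d/dz [(z + 2)^2 * f(z)] as z -> -2
Step 3: (z + 2)^2 * f(z) = 2z - 9
Step 4: d/dz[2z - 9] = 2

2


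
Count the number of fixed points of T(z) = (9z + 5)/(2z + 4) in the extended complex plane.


Step 1: Fixed points satisfy T(z) = z
Step 2: 2z^2 - 5z - 5 = 0
Step 3: Discriminant = (-5)^2 - 4*2*(-5) = 65
Step 4: Number of fixed points = 2

2


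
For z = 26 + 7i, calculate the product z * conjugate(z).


Step 1: conj(z) = 26 - 7i
Step 2: z * conj(z) = 26^2 + 7^2
Step 3: = 676 + 49 = 725

725


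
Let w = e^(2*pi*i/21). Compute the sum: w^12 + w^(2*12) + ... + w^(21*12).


Step 1: The sum sum_{j=1}^{n} w^(k*j) equals n if n | k, else 0.
Step 2: Here n = 21, k = 12
Step 3: Does n divide k? 21 | 12 -> False
Step 4: Sum = 0

0


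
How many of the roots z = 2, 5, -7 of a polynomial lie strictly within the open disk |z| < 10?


Step 1: Check each root:
  z = 2: |2| = 2 < 10
  z = 5: |5| = 5 < 10
  z = -7: |-7| = 7 < 10
Step 2: Count = 3

3


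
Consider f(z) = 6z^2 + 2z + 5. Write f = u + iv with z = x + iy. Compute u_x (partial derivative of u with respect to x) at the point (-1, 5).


Step 1: f(z) = 6(x+iy)^2 + 2(x+iy) + 5
Step 2: u = 6(x^2 - y^2) + 2x + 5
Step 3: u_x = 12x + 2
Step 4: At (-1, 5): u_x = -12 + 2 = -10

-10


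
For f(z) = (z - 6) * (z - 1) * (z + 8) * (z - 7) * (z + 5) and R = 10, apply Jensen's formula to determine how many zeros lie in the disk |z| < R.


Jensen's formula: (1/2pi)*integral log|f(Re^it)|dt = log|f(0)| + sum_{|a_k|<R} log(R/|a_k|)
Step 1: f(0) = (-6) * (-1) * 8 * (-7) * 5 = -1680
Step 2: log|f(0)| = log|6| + log|1| + log|-8| + log|7| + log|-5| = 7.4265
Step 3: Zeros inside |z| < 10: 6, 1, -8, 7, -5
Step 4: Jensen sum = log(10/6) + log(10/1) + log(10/8) + log(10/7) + log(10/5) = 4.0864
Step 5: n(R) = number of terms in the Jensen sum = count of zeros inside |z| < 10 = 5

5


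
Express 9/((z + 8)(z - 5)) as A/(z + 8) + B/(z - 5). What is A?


Step 1: Multiply both sides by (z + 8) and set z = -8
Step 2: A = 9 / (-8 - 5)
Step 3: A = 9 / (-13)
Step 4: A = -9/13

-9/13


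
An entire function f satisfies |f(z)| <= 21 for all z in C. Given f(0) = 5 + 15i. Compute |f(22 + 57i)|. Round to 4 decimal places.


Step 1: By Liouville's theorem, a bounded entire function is constant.
Step 2: f(z) = f(0) = 5 + 15i for all z.
Step 3: |f(w)| = |5 + 15i| = sqrt(25 + 225)
Step 4: = 15.8114

15.8114


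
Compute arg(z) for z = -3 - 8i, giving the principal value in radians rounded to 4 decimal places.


Step 1: z = -3 - 8i
Step 2: arg(z) = atan2(-8, -3)
Step 3: arg(z) = -1.9296

-1.9296


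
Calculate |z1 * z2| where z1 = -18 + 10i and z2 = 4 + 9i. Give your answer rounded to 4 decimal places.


Step 1: |z1| = sqrt((-18)^2 + 10^2) = sqrt(424)
Step 2: |z2| = sqrt(4^2 + 9^2) = sqrt(97)
Step 3: |z1*z2| = |z1|*|z2| = sqrt(424) * sqrt(97) = sqrt(424 * 97) = sqrt(41128)
Step 4: = 202.8004

202.8004


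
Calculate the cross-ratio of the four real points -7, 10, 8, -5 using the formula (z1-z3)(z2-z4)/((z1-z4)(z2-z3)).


Step 1: (z1-z3)(z2-z4) = (-15) * 15 = -225
Step 2: (z1-z4)(z2-z3) = (-2) * 2 = -4
Step 3: Cross-ratio = 225/4 = 225/4

225/4


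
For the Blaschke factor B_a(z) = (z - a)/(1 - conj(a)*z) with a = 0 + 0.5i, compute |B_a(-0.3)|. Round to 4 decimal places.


Step 1: Numerator z0 - a = -0.3 - (0 + 0.5i) = -0.3 - 0.5i
Step 2: Denominator 1 - conj(a)*z0 = 1 - (0 - 0.5i)*(-0.3) = 1 - 0.15i
Step 3: |z0 - a|^2 = (-0.3)^2 + (-0.5)^2 = 0.34; |1 - conj(a)*z0|^2 = 1^2 + (-0.15)^2 = 1.0225
Step 4: |B_a(-0.3)| = sqrt(0.34 / 1.0225) = sqrt(0.332518)
Step 5: = 0.5766

0.5766


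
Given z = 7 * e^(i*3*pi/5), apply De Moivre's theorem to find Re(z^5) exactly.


Step 1: By De Moivre's theorem, z^5 = 7^5 * e^(i*5*3*pi/5) = 16807 * (cos(3*pi) + i*sin(3*pi))
Step 2: |z|^5 = 7^5 = 16807
Step 3: Reduce the angle mod 2*pi: 3*pi - 2*pi = pi
Step 4: cos(pi) = -1
Step 5: Re(z^5) = 16807 * (-1) = -16807

-16807


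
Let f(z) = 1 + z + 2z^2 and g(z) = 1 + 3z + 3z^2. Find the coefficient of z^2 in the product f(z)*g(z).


Step 1: z^2 term in f*g comes from: (1)*(3z^2) + (z)*(3z) + (2z^2)*(1)
Step 2: = 3 + 3 + 2
Step 3: = 8

8


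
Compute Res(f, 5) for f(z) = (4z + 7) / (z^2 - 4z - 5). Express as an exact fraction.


Step 1: Q(z) = z^2 - 4z - 5 = (z - 5)(z + 1)
Step 2: Q'(z) = 2z - 4
Step 3: Q'(5) = 6, P(5) = 27
Step 4: Res = P(5)/Q'(5) = 27/6 = 9/2

9/2


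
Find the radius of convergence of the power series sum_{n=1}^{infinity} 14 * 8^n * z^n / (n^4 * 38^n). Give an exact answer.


Step 1: General term a_n = 14 * 8^n / (n^4 * 38^n)
Step 2: By the root test, |a_n|^(1/n) = 14^(1/n) * 8 / (n^(4/n) * 38) -> 8/38 as n -> infinity (since 14^(1/n) -> 1 and n^(4/n) -> 1)
Step 3: R = 1/lim|a_n|^(1/n) = 38/8 = 19/4

19/4


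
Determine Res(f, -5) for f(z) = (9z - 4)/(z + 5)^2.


Step 1: Pole of order 2 at z = -5
Step 2: Res = lim d/dz [(z + 5)^2 * f(z)] as z -> -5
Step 3: (z + 5)^2 * f(z) = 9z - 4
Step 4: d/dz[9z - 4] = 9

9


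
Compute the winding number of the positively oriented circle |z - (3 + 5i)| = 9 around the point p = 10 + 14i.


Step 1: Center c = (3, 5), radius = 9
Step 2: |p - c|^2 = 7^2 + 9^2 = 130
Step 3: r^2 = 81
Step 4: |p-c| > r so winding number = 0

0


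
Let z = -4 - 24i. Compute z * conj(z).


Step 1: conj(z) = -4 + 24i
Step 2: z * conj(z) = (-4)^2 + (-24)^2
Step 3: = 16 + 576 = 592

592


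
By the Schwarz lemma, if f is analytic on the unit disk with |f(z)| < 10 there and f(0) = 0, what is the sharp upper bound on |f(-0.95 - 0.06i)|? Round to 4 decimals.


Step 1: g = f/10 maps D -> D with g(0) = 0, so by the Schwarz lemma |g(z)| <= |z|, i.e. |f(z)| <= 10|z|; this is sharp (f(z) = 10z).
Step 2: |z0|^2 = (-0.95)^2 + (-0.06)^2 = 0.9061
Step 3: |z0| = sqrt(0.9061) = 0.951893
Step 4: Best bound = 10 * |z0| = 10 * 0.951893 = 9.5189

9.5189


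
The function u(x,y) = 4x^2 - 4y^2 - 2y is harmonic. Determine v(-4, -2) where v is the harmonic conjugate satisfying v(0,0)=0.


Step 1: v_x = -u_y = 8y + 2
Step 2: v_y = u_x = 8x + 0
Step 3: v = 8xy + 2x + C
Step 4: v(0,0) = 0 => C = 0
Step 5: v(-4, -2) = 56

56


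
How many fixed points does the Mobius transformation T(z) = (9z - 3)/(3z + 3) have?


Step 1: Fixed points satisfy T(z) = z
Step 2: 3z^2 - 6z + 3 = 0
Step 3: Discriminant = (-6)^2 - 4*3*3 = 0
Step 4: Number of fixed points = 1

1


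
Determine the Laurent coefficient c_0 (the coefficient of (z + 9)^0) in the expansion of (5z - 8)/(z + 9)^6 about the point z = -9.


Step 1: Write the numerator in powers of (z + 9): 5z - 8 = 5(z + 9) + (5*(-9) - 8) = 5(z + 9) - 53
Step 2: Divide by (z + 9)^6: f(z) = -53(z + 9)^(-6) + 5(z + 9)^(-5)
Step 3: This finite sum is the Laurent series of f about z = -9.
Step 4: Only the powers -6 and -5 appear, so the coefficient of (z + 9)^0 = 0

0


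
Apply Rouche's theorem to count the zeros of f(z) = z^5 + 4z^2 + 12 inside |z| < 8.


Step 1: On |z| = 8 the three terms have sizes |z^5| = 8^5 = 32768, |4z^2| = 4*8^2 = 256, |12| = 12
Step 2: The dominant term is g(z) = z^5; let h(z) = 4z^2 + 12 so f = g + h
Step 3: On |z| = 8: |g| = 32768 and |h| <= 256 + 12 = 268
Step 4: Since 32768 > 268, |h| < |g| on |z| = 8, so by Rouche f has the same number of zeros as g inside |z| < 8
Step 5: g(z) = z^5 has 5 zeros (all at the origin) inside |z| < 8. Answer = 5

5


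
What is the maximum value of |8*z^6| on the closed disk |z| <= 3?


Step 1: On |z| = 3, |f(z)| = 8 * |z|^6 = 8 * 3^6
Step 2: By maximum modulus principle, maximum is on boundary.
Step 3: Maximum = 8 * 729 = 5832

5832


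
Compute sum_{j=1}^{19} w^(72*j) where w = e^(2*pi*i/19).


Step 1: The sum sum_{j=1}^{n} w^(k*j) equals n if n | k, else 0.
Step 2: Here n = 19, k = 72
Step 3: Does n divide k? 19 | 72 -> False
Step 4: Sum = 0

0


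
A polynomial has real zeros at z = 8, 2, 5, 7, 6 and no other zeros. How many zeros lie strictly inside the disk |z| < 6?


Step 1: Check each root:
  z = 8: |8| = 8 >= 6
  z = 2: |2| = 2 < 6
  z = 5: |5| = 5 < 6
  z = 7: |7| = 7 >= 6
  z = 6: |6| = 6 >= 6
Step 2: Count = 2

2


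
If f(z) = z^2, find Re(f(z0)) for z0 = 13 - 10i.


Step 1: z0 = 13 - 10i
Step 2: z0^2 = 13^2 - (-10)^2 - 260i
Step 3: real part = 169 - 100 = 69

69


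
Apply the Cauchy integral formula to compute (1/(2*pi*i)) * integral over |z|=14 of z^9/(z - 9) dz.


Step 1: f(z) = z^9, a = 9 is inside |z| = 14
Step 2: By Cauchy integral formula: (1/(2pi*i)) * integral = f(a)
Step 3: f(9) = 9^9 = 387420489

387420489


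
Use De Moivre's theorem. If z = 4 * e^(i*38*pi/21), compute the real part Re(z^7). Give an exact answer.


Step 1: By De Moivre's theorem, z^7 = 4^7 * e^(i*7*38*pi/21) = 16384 * (cos(38*pi/3) + i*sin(38*pi/3))
Step 2: |z|^7 = 4^7 = 16384
Step 3: Reduce the angle mod 2*pi: 38*pi/3 - 12*pi = 2*pi/3
Step 4: cos(2*pi/3) = -1/2
Step 5: Re(z^7) = 16384 * (-1/2) = -8192

-8192


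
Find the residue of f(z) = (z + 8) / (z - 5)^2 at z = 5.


Step 1: Pole of order 2 at z = 5
Step 2: Res = lim d/dz [(z - 5)^2 * f(z)] as z -> 5
Step 3: (z - 5)^2 * f(z) = z + 8
Step 4: d/dz[z + 8] = 1

1


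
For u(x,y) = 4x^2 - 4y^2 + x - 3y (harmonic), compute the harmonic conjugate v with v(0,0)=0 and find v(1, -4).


Step 1: v_x = -u_y = 8y + 3
Step 2: v_y = u_x = 8x + 1
Step 3: v = 8xy + 3x + y + C
Step 4: v(0,0) = 0 => C = 0
Step 5: v(1, -4) = -33

-33


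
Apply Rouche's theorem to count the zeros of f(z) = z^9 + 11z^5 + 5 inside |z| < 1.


Step 1: On |z| = 1 the three terms have sizes |z^9| = 1^9 = 1, |11z^5| = 11*1^5 = 11, |5| = 5
Step 2: The dominant term is g(z) = 11z^5; let h(z) = z^9 + 5 so f = g + h
Step 3: On |z| = 1: |g| = 11 and |h| <= 1 + 5 = 6
Step 4: Since 11 > 6, |h| < |g| on |z| = 1, so by Rouche f has the same number of zeros as g inside |z| < 1
Step 5: g(z) = 11z^5 has 5 zeros (at the origin, multiplicity 5) inside |z| < 1. Answer = 5

5


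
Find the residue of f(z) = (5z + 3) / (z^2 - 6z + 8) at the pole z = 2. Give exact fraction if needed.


Step 1: Q(z) = z^2 - 6z + 8 = (z - 2)(z - 4)
Step 2: Q'(z) = 2z - 6
Step 3: Q'(2) = -2, P(2) = 13
Step 4: Res = P(2)/Q'(2) = 13/(-2) = -13/2

-13/2


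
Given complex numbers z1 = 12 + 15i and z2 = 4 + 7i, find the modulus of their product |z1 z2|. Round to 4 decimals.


Step 1: |z1| = sqrt(12^2 + 15^2) = sqrt(369)
Step 2: |z2| = sqrt(4^2 + 7^2) = sqrt(65)
Step 3: |z1*z2| = |z1|*|z2| = sqrt(369) * sqrt(65) = sqrt(369 * 65) = sqrt(23985)
Step 4: = 154.8709

154.8709


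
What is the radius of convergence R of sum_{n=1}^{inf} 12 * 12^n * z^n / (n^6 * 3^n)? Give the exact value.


Step 1: General term a_n = 12 * 12^n / (n^6 * 3^n)
Step 2: By the root test, |a_n|^(1/n) = 12^(1/n) * 12 / (n^(6/n) * 3) -> 12/3 as n -> infinity (since 12^(1/n) -> 1 and n^(6/n) -> 1)
Step 3: R = 1/lim|a_n|^(1/n) = 3/12 = 1/4

1/4


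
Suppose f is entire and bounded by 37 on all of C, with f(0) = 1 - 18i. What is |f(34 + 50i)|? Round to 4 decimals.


Step 1: By Liouville's theorem, a bounded entire function is constant.
Step 2: f(z) = f(0) = 1 - 18i for all z.
Step 3: |f(w)| = |1 - 18i| = sqrt(1 + 324)
Step 4: = 18.0278

18.0278


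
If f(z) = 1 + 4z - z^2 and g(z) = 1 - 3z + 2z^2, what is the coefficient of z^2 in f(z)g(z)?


Step 1: z^2 term in f*g comes from: (1)*(2z^2) + (4z)*(-3z) + (-z^2)*(1)
Step 2: = 2 - 12 - 1
Step 3: = -11

-11


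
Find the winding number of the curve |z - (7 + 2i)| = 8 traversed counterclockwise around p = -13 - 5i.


Step 1: Center c = (7, 2), radius = 8
Step 2: |p - c|^2 = (-20)^2 + (-7)^2 = 449
Step 3: r^2 = 64
Step 4: |p-c| > r so winding number = 0

0


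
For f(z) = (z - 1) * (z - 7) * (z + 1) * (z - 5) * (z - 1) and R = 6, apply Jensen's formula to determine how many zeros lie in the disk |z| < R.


Jensen's formula: (1/2pi)*integral log|f(Re^it)|dt = log|f(0)| + sum_{|a_k|<R} log(R/|a_k|)
Step 1: f(0) = (-1) * (-7) * 1 * (-5) * (-1) = 35
Step 2: log|f(0)| = log|1| + log|7| + log|-1| + log|5| + log|1| = 3.5553
Step 3: Zeros inside |z| < 6: 1, -1, 5, 1
Step 4: Jensen sum = log(6/1) + log(6/1) + log(6/5) + log(6/1) = 5.5576
Step 5: n(R) = number of terms in the Jensen sum = count of zeros inside |z| < 6 = 4

4


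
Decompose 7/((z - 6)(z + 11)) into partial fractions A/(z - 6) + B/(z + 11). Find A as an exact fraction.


Step 1: Multiply both sides by (z - 6) and set z = 6
Step 2: A = 7 / (6 + 11)
Step 3: A = 7 / 17
Step 4: A = 7/17

7/17


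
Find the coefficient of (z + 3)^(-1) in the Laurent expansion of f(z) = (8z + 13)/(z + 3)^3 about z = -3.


Step 1: Write the numerator in powers of (z + 3): 8z + 13 = 8(z + 3) + (8*(-3) + 13) = 8(z + 3) - 11
Step 2: Divide by (z + 3)^3: f(z) = -11(z + 3)^(-3) + 8(z + 3)^(-2)
Step 3: This finite sum is the Laurent series of f about z = -3.
Step 4: Only the powers -3 and -2 appear, so the coefficient of (z + 3)^(-1) = 0

0


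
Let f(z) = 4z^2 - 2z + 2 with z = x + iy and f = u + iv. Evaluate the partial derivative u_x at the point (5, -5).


Step 1: f(z) = 4(x+iy)^2 - 2(x+iy) + 2
Step 2: u = 4(x^2 - y^2) - 2x + 2
Step 3: u_x = 8x - 2
Step 4: At (5, -5): u_x = 40 - 2 = 38

38


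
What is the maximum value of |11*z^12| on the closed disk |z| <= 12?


Step 1: On |z| = 12, |f(z)| = 11 * |z|^12 = 11 * 12^12
Step 2: By maximum modulus principle, maximum is on boundary.
Step 3: Maximum = 11 * 8916100448256 = 98077104930816

98077104930816


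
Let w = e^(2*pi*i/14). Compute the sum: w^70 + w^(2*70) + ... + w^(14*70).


Step 1: The sum sum_{j=1}^{n} w^(k*j) equals n if n | k, else 0.
Step 2: Here n = 14, k = 70
Step 3: Does n divide k? 14 | 70 -> True
Step 4: Sum = 14

14


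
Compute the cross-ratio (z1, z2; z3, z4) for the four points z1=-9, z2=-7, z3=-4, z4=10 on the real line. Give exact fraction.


Step 1: (z1-z3)(z2-z4) = (-5) * (-17) = 85
Step 2: (z1-z4)(z2-z3) = (-19) * (-3) = 57
Step 3: Cross-ratio = 85/57 = 85/57

85/57


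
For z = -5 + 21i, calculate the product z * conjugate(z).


Step 1: conj(z) = -5 - 21i
Step 2: z * conj(z) = (-5)^2 + 21^2
Step 3: = 25 + 441 = 466

466


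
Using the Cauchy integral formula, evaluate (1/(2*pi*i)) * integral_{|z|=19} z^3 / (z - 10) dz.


Step 1: f(z) = z^3, a = 10 is inside |z| = 19
Step 2: By Cauchy integral formula: (1/(2pi*i)) * integral = f(a)
Step 3: f(10) = 10^3 = 1000

1000


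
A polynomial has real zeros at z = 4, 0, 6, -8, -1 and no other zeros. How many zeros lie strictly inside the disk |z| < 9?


Step 1: Check each root:
  z = 4: |4| = 4 < 9
  z = 0: |0| = 0 < 9
  z = 6: |6| = 6 < 9
  z = -8: |-8| = 8 < 9
  z = -1: |-1| = 1 < 9
Step 2: Count = 5

5


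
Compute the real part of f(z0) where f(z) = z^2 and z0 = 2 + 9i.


Step 1: z0 = 2 + 9i
Step 2: z0^2 = 2^2 - 9^2 + 36i
Step 3: real part = 4 - 81 = -77

-77


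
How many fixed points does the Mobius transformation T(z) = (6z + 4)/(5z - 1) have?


Step 1: Fixed points satisfy T(z) = z
Step 2: 5z^2 - 7z - 4 = 0
Step 3: Discriminant = (-7)^2 - 4*5*(-4) = 129
Step 4: Number of fixed points = 2

2


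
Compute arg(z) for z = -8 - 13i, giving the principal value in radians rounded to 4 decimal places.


Step 1: z = -8 - 13i
Step 2: arg(z) = atan2(-13, -8)
Step 3: arg(z) = -2.1225

-2.1225


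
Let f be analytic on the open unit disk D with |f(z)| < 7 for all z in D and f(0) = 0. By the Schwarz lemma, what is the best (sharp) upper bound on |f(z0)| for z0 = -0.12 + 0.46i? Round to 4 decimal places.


Step 1: g = f/7 maps D -> D with g(0) = 0, so by the Schwarz lemma |g(z)| <= |z|, i.e. |f(z)| <= 7|z|; this is sharp (f(z) = 7z).
Step 2: |z0|^2 = (-0.12)^2 + 0.46^2 = 0.226
Step 3: |z0| = sqrt(0.226) = 0.475395
Step 4: Best bound = 7 * |z0| = 7 * 0.475395 = 3.3278

3.3278


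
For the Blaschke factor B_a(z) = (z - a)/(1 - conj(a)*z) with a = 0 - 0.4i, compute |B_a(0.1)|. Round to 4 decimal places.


Step 1: Numerator z0 - a = 0.1 - (0 - 0.4i) = 0.1 + 0.4i
Step 2: Denominator 1 - conj(a)*z0 = 1 - (0 + 0.4i)*0.1 = 1 - 0.04i
Step 3: |z0 - a|^2 = 0.1^2 + 0.4^2 = 0.17; |1 - conj(a)*z0|^2 = 1^2 + (-0.04)^2 = 1.0016
Step 4: |B_a(0.1)| = sqrt(0.17 / 1.0016) = sqrt(0.169728)
Step 5: = 0.412

0.412


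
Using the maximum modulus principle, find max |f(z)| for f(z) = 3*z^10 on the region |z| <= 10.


Step 1: On |z| = 10, |f(z)| = 3 * |z|^10 = 3 * 10^10
Step 2: By maximum modulus principle, maximum is on boundary.
Step 3: Maximum = 3 * 10000000000 = 30000000000

30000000000


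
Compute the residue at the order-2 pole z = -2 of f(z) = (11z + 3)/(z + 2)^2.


Step 1: Pole of order 2 at z = -2
Step 2: Res = lim d/dz [(z + 2)^2 * f(z)] as z -> -2
Step 3: (z + 2)^2 * f(z) = 11z + 3
Step 4: d/dz[11z + 3] = 11

11


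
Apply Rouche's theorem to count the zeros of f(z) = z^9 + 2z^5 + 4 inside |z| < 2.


Step 1: On |z| = 2 the three terms have sizes |z^9| = 2^9 = 512, |2z^5| = 2*2^5 = 64, |4| = 4
Step 2: The dominant term is g(z) = z^9; let h(z) = 2z^5 + 4 so f = g + h
Step 3: On |z| = 2: |g| = 512 and |h| <= 64 + 4 = 68
Step 4: Since 512 > 68, |h| < |g| on |z| = 2, so by Rouche f has the same number of zeros as g inside |z| < 2
Step 5: g(z) = z^9 has 9 zeros (all at the origin) inside |z| < 2. Answer = 9

9


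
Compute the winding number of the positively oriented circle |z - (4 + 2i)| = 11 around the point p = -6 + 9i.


Step 1: Center c = (4, 2), radius = 11
Step 2: |p - c|^2 = (-10)^2 + 7^2 = 149
Step 3: r^2 = 121
Step 4: |p-c| > r so winding number = 0

0


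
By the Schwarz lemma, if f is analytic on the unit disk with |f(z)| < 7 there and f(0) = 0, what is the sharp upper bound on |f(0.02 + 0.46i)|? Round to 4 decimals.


Step 1: g = f/7 maps D -> D with g(0) = 0, so by the Schwarz lemma |g(z)| <= |z|, i.e. |f(z)| <= 7|z|; this is sharp (f(z) = 7z).
Step 2: |z0|^2 = 0.02^2 + 0.46^2 = 0.212
Step 3: |z0| = sqrt(0.212) = 0.460435
Step 4: Best bound = 7 * |z0| = 7 * 0.460435 = 3.223

3.223


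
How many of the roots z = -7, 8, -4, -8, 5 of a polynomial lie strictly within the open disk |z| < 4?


Step 1: Check each root:
  z = -7: |-7| = 7 >= 4
  z = 8: |8| = 8 >= 4
  z = -4: |-4| = 4 >= 4
  z = -8: |-8| = 8 >= 4
  z = 5: |5| = 5 >= 4
Step 2: Count = 0

0


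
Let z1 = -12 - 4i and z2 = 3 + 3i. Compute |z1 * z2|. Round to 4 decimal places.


Step 1: |z1| = sqrt((-12)^2 + (-4)^2) = sqrt(160)
Step 2: |z2| = sqrt(3^2 + 3^2) = sqrt(18)
Step 3: |z1*z2| = |z1|*|z2| = sqrt(160) * sqrt(18) = sqrt(160 * 18) = sqrt(2880)
Step 4: = 53.6656

53.6656


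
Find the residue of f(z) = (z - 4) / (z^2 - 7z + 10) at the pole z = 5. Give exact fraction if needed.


Step 1: Q(z) = z^2 - 7z + 10 = (z - 5)(z - 2)
Step 2: Q'(z) = 2z - 7
Step 3: Q'(5) = 3, P(5) = 1
Step 4: Res = P(5)/Q'(5) = 1/3 = 1/3

1/3


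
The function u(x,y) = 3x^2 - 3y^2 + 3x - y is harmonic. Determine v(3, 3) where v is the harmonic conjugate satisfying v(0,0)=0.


Step 1: v_x = -u_y = 6y + 1
Step 2: v_y = u_x = 6x + 3
Step 3: v = 6xy + x + 3y + C
Step 4: v(0,0) = 0 => C = 0
Step 5: v(3, 3) = 66

66


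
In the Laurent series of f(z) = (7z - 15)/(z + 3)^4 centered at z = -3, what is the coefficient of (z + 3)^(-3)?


Step 1: Write the numerator in powers of (z + 3): 7z - 15 = 7(z + 3) + (7*(-3) - 15) = 7(z + 3) - 36
Step 2: Divide by (z + 3)^4: f(z) = -36(z + 3)^(-4) + 7(z + 3)^(-3)
Step 3: This finite sum is the Laurent series of f about z = -3.
Step 4: Coefficient of (z + 3)^(-3) = coefficient of (z + 3) in the re-centred numerator = 7

7


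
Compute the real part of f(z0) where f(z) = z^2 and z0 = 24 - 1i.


Step 1: z0 = 24 - 1i
Step 2: z0^2 = 24^2 - (-1)^2 - 48i
Step 3: real part = 576 - 1 = 575

575


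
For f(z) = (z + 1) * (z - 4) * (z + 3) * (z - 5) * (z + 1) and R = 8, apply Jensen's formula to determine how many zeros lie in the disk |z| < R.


Jensen's formula: (1/2pi)*integral log|f(Re^it)|dt = log|f(0)| + sum_{|a_k|<R} log(R/|a_k|)
Step 1: f(0) = 1 * (-4) * 3 * (-5) * 1 = 60
Step 2: log|f(0)| = log|-1| + log|4| + log|-3| + log|5| + log|-1| = 4.0943
Step 3: Zeros inside |z| < 8: -1, 4, -3, 5, -1
Step 4: Jensen sum = log(8/1) + log(8/4) + log(8/3) + log(8/5) + log(8/1) = 6.3029
Step 5: n(R) = number of terms in the Jensen sum = count of zeros inside |z| < 8 = 5

5


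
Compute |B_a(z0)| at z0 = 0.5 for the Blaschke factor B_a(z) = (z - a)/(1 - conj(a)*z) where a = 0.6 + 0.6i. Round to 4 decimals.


Step 1: Numerator z0 - a = 0.5 - (0.6 + 0.6i) = -0.1 - 0.6i
Step 2: Denominator 1 - conj(a)*z0 = 1 - (0.6 - 0.6i)*0.5 = 0.7 + 0.3i
Step 3: |z0 - a|^2 = (-0.1)^2 + (-0.6)^2 = 0.37; |1 - conj(a)*z0|^2 = 0.7^2 + 0.3^2 = 0.58
Step 4: |B_a(0.5)| = sqrt(0.37 / 0.58) = sqrt(0.637931)
Step 5: = 0.7987

0.7987


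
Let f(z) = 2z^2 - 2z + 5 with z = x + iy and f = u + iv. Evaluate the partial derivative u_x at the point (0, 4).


Step 1: f(z) = 2(x+iy)^2 - 2(x+iy) + 5
Step 2: u = 2(x^2 - y^2) - 2x + 5
Step 3: u_x = 4x - 2
Step 4: At (0, 4): u_x = 0 - 2 = -2

-2


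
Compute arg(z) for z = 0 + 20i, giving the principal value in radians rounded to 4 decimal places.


Step 1: z = 0 + 20i
Step 2: arg(z) = atan2(20, 0)
Step 3: arg(z) = 1.5708

1.5708


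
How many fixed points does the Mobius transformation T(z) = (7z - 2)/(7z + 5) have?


Step 1: Fixed points satisfy T(z) = z
Step 2: 7z^2 - 2z + 2 = 0
Step 3: Discriminant = (-2)^2 - 4*7*2 = -52
Step 4: Number of fixed points = 2

2


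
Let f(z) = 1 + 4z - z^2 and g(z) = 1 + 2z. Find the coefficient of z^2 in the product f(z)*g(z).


Step 1: z^2 term in f*g comes from: (1)*(0) + (4z)*(2z) + (-z^2)*(1)
Step 2: = 0 + 8 - 1
Step 3: = 7

7


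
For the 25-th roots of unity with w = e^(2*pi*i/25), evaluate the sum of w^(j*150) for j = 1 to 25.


Step 1: The sum sum_{j=1}^{n} w^(k*j) equals n if n | k, else 0.
Step 2: Here n = 25, k = 150
Step 3: Does n divide k? 25 | 150 -> True
Step 4: Sum = 25

25


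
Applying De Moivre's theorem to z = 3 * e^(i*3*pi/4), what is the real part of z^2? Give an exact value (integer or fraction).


Step 1: By De Moivre's theorem, z^2 = 3^2 * e^(i*2*3*pi/4) = 9 * (cos(3*pi/2) + i*sin(3*pi/2))
Step 2: |z|^2 = 3^2 = 9
Step 3: The angle 3*pi/2 already lies in [0, 2*pi)
Step 4: cos(3*pi/2) = 0
Step 5: Re(z^2) = 9 * 0 = 0

0


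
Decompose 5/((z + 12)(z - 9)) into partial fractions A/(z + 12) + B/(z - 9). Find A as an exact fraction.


Step 1: Multiply both sides by (z + 12) and set z = -12
Step 2: A = 5 / (-12 - 9)
Step 3: A = 5 / (-21)
Step 4: A = -5/21

-5/21


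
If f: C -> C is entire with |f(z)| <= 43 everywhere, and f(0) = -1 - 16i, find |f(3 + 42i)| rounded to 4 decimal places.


Step 1: By Liouville's theorem, a bounded entire function is constant.
Step 2: f(z) = f(0) = -1 - 16i for all z.
Step 3: |f(w)| = |-1 - 16i| = sqrt(1 + 256)
Step 4: = 16.0312

16.0312


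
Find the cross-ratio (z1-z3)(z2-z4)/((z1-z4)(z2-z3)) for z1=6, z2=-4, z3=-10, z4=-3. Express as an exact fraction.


Step 1: (z1-z3)(z2-z4) = 16 * (-1) = -16
Step 2: (z1-z4)(z2-z3) = 9 * 6 = 54
Step 3: Cross-ratio = -16/54 = -8/27

-8/27


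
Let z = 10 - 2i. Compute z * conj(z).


Step 1: conj(z) = 10 + 2i
Step 2: z * conj(z) = 10^2 + (-2)^2
Step 3: = 100 + 4 = 104

104


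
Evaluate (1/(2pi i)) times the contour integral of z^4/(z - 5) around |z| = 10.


Step 1: f(z) = z^4, a = 5 is inside |z| = 10
Step 2: By Cauchy integral formula: (1/(2pi*i)) * integral = f(a)
Step 3: f(5) = 5^4 = 625

625


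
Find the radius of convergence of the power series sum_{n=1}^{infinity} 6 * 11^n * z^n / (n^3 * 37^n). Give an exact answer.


Step 1: General term a_n = 6 * 11^n / (n^3 * 37^n)
Step 2: By the root test, |a_n|^(1/n) = 6^(1/n) * 11 / (n^(3/n) * 37) -> 11/37 as n -> infinity (since 6^(1/n) -> 1 and n^(3/n) -> 1)
Step 3: R = 1/lim|a_n|^(1/n) = 37/11

37/11


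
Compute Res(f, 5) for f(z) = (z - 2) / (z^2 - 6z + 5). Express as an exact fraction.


Step 1: Q(z) = z^2 - 6z + 5 = (z - 5)(z - 1)
Step 2: Q'(z) = 2z - 6
Step 3: Q'(5) = 4, P(5) = 3
Step 4: Res = P(5)/Q'(5) = 3/4 = 3/4

3/4


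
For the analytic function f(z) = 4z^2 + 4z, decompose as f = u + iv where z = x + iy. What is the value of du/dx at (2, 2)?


Step 1: f(z) = 4(x+iy)^2 + 4(x+iy) + 0
Step 2: u = 4(x^2 - y^2) + 4x + 0
Step 3: u_x = 8x + 4
Step 4: At (2, 2): u_x = 16 + 4 = 20

20


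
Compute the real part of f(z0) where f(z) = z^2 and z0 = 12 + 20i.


Step 1: z0 = 12 + 20i
Step 2: z0^2 = 12^2 - 20^2 + 480i
Step 3: real part = 144 - 400 = -256

-256


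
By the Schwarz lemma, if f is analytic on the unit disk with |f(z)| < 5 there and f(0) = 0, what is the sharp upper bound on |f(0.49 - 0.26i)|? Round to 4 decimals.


Step 1: g = f/5 maps D -> D with g(0) = 0, so by the Schwarz lemma |g(z)| <= |z|, i.e. |f(z)| <= 5|z|; this is sharp (f(z) = 5z).
Step 2: |z0|^2 = 0.49^2 + (-0.26)^2 = 0.3077
Step 3: |z0| = sqrt(0.3077) = 0.554707
Step 4: Best bound = 5 * |z0| = 5 * 0.554707 = 2.7735

2.7735


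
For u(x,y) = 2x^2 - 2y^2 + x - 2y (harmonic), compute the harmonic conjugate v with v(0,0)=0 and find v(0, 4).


Step 1: v_x = -u_y = 4y + 2
Step 2: v_y = u_x = 4x + 1
Step 3: v = 4xy + 2x + y + C
Step 4: v(0,0) = 0 => C = 0
Step 5: v(0, 4) = 4

4


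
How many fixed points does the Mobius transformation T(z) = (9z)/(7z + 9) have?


Step 1: Fixed points satisfy T(z) = z
Step 2: 7z^2 = 0
Step 3: Discriminant = 0^2 - 4*7*0 = 0
Step 4: Number of fixed points = 1

1


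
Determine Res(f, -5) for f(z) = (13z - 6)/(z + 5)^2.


Step 1: Pole of order 2 at z = -5
Step 2: Res = lim d/dz [(z + 5)^2 * f(z)] as z -> -5
Step 3: (z + 5)^2 * f(z) = 13z - 6
Step 4: d/dz[13z - 6] = 13

13


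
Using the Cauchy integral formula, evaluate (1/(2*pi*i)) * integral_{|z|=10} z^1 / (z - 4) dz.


Step 1: f(z) = z^1, a = 4 is inside |z| = 10
Step 2: By Cauchy integral formula: (1/(2pi*i)) * integral = f(a)
Step 3: f(4) = 4^1 = 4

4


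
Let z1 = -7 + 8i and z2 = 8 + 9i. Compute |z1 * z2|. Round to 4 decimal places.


Step 1: |z1| = sqrt((-7)^2 + 8^2) = sqrt(113)
Step 2: |z2| = sqrt(8^2 + 9^2) = sqrt(145)
Step 3: |z1*z2| = |z1|*|z2| = sqrt(113) * sqrt(145) = sqrt(113 * 145) = sqrt(16385)
Step 4: = 128.0039

128.0039


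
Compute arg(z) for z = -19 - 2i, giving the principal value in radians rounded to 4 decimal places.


Step 1: z = -19 - 2i
Step 2: arg(z) = atan2(-2, -19)
Step 3: arg(z) = -3.0367

-3.0367


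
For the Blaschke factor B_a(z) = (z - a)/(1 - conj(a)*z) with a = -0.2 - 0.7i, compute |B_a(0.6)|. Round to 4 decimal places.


Step 1: Numerator z0 - a = 0.6 - (-0.2 - 0.7i) = 0.8 + 0.7i
Step 2: Denominator 1 - conj(a)*z0 = 1 - (-0.2 + 0.7i)*0.6 = 1.12 - 0.42i
Step 3: |z0 - a|^2 = 0.8^2 + 0.7^2 = 1.13; |1 - conj(a)*z0|^2 = 1.12^2 + (-0.42)^2 = 1.4308
Step 4: |B_a(0.6)| = sqrt(1.13 / 1.4308) = sqrt(0.789768)
Step 5: = 0.8887

0.8887


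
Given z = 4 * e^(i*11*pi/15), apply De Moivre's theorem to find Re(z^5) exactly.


Step 1: By De Moivre's theorem, z^5 = 4^5 * e^(i*5*11*pi/15) = 1024 * (cos(11*pi/3) + i*sin(11*pi/3))
Step 2: |z|^5 = 4^5 = 1024
Step 3: Reduce the angle mod 2*pi: 11*pi/3 - 2*pi = 5*pi/3
Step 4: cos(5*pi/3) = 1/2
Step 5: Re(z^5) = 1024 * 1/2 = 512

512


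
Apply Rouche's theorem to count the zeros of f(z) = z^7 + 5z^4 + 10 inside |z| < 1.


Step 1: On |z| = 1 the three terms have sizes |z^7| = 1^7 = 1, |5z^4| = 5*1^4 = 5, |10| = 10
Step 2: The dominant term is g(z) = 10; let h(z) = z^7 + 5z^4 so f = g + h
Step 3: On |z| = 1: |g| = 10 and |h| <= 1 + 5 = 6
Step 4: Since 10 > 6, |h| < |g| on |z| = 1, so by Rouche f has the same number of zeros as g inside |z| < 1
Step 5: g(z) = 10 is a nonzero constant with no zeros inside |z| < 1. Answer = 0

0


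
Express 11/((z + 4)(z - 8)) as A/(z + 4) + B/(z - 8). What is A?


Step 1: Multiply both sides by (z + 4) and set z = -4
Step 2: A = 11 / (-4 - 8)
Step 3: A = 11 / (-12)
Step 4: A = -11/12

-11/12


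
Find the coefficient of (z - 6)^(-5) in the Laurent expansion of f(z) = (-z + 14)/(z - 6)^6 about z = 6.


Step 1: Write the numerator in powers of (z - 6): -z + 14 = -(z - 6) + (-1*6 + 14) = -(z - 6) + 8
Step 2: Divide by (z - 6)^6: f(z) = 8(z - 6)^(-6) - (z - 6)^(-5)
Step 3: This finite sum is the Laurent series of f about z = 6.
Step 4: Coefficient of (z - 6)^(-5) = coefficient of (z - 6) in the re-centred numerator = -1

-1


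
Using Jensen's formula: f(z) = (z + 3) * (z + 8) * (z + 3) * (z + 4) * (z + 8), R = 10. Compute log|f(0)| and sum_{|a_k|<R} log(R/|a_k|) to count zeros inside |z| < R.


Jensen's formula: (1/2pi)*integral log|f(Re^it)|dt = log|f(0)| + sum_{|a_k|<R} log(R/|a_k|)
Step 1: f(0) = 3 * 8 * 3 * 4 * 8 = 2304
Step 2: log|f(0)| = log|-3| + log|-8| + log|-3| + log|-4| + log|-8| = 7.7424
Step 3: Zeros inside |z| < 10: -3, -8, -3, -4, -8
Step 4: Jensen sum = log(10/3) + log(10/8) + log(10/3) + log(10/4) + log(10/8) = 3.7705
Step 5: n(R) = number of terms in the Jensen sum = count of zeros inside |z| < 10 = 5

5


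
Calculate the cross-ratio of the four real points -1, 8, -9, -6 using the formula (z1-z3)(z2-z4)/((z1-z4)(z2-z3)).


Step 1: (z1-z3)(z2-z4) = 8 * 14 = 112
Step 2: (z1-z4)(z2-z3) = 5 * 17 = 85
Step 3: Cross-ratio = 112/85 = 112/85

112/85


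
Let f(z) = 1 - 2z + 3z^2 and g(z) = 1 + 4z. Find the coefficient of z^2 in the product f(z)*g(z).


Step 1: z^2 term in f*g comes from: (1)*(0) + (-2z)*(4z) + (3z^2)*(1)
Step 2: = 0 - 8 + 3
Step 3: = -5

-5


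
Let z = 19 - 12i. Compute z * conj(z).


Step 1: conj(z) = 19 + 12i
Step 2: z * conj(z) = 19^2 + (-12)^2
Step 3: = 361 + 144 = 505

505


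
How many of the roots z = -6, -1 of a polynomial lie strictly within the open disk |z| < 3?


Step 1: Check each root:
  z = -6: |-6| = 6 >= 3
  z = -1: |-1| = 1 < 3
Step 2: Count = 1

1


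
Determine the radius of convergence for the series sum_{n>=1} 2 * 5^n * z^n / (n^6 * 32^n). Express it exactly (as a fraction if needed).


Step 1: General term a_n = 2 * 5^n / (n^6 * 32^n)
Step 2: By the root test, |a_n|^(1/n) = 2^(1/n) * 5 / (n^(6/n) * 32) -> 5/32 as n -> infinity (since 2^(1/n) -> 1 and n^(6/n) -> 1)
Step 3: R = 1/lim|a_n|^(1/n) = 32/5

32/5


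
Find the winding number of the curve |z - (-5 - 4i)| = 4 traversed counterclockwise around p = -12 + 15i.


Step 1: Center c = (-5, -4), radius = 4
Step 2: |p - c|^2 = (-7)^2 + 19^2 = 410
Step 3: r^2 = 16
Step 4: |p-c| > r so winding number = 0

0


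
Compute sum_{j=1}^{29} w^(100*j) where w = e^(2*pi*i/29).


Step 1: The sum sum_{j=1}^{n} w^(k*j) equals n if n | k, else 0.
Step 2: Here n = 29, k = 100
Step 3: Does n divide k? 29 | 100 -> False
Step 4: Sum = 0

0


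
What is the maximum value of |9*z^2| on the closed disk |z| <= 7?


Step 1: On |z| = 7, |f(z)| = 9 * |z|^2 = 9 * 7^2
Step 2: By maximum modulus principle, maximum is on boundary.
Step 3: Maximum = 9 * 49 = 441

441


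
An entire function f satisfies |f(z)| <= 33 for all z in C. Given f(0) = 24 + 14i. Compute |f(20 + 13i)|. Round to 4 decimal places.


Step 1: By Liouville's theorem, a bounded entire function is constant.
Step 2: f(z) = f(0) = 24 + 14i for all z.
Step 3: |f(w)| = |24 + 14i| = sqrt(576 + 196)
Step 4: = 27.7849

27.7849


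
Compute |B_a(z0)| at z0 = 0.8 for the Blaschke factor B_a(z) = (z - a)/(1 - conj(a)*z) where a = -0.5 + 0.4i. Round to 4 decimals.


Step 1: Numerator z0 - a = 0.8 - (-0.5 + 0.4i) = 1.3 - 0.4i
Step 2: Denominator 1 - conj(a)*z0 = 1 - (-0.5 - 0.4i)*0.8 = 1.4 + 0.32i
Step 3: |z0 - a|^2 = 1.3^2 + (-0.4)^2 = 1.85; |1 - conj(a)*z0|^2 = 1.4^2 + 0.32^2 = 2.0624
Step 4: |B_a(0.8)| = sqrt(1.85 / 2.0624) = sqrt(0.897013)
Step 5: = 0.9471

0.9471


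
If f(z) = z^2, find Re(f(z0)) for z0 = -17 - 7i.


Step 1: z0 = -17 - 7i
Step 2: z0^2 = (-17)^2 - (-7)^2 + 238i
Step 3: real part = 289 - 49 = 240

240


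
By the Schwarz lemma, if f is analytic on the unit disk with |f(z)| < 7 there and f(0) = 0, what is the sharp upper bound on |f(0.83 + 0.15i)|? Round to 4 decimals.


Step 1: g = f/7 maps D -> D with g(0) = 0, so by the Schwarz lemma |g(z)| <= |z|, i.e. |f(z)| <= 7|z|; this is sharp (f(z) = 7z).
Step 2: |z0|^2 = 0.83^2 + 0.15^2 = 0.7114
Step 3: |z0| = sqrt(0.7114) = 0.843445
Step 4: Best bound = 7 * |z0| = 7 * 0.843445 = 5.9041

5.9041


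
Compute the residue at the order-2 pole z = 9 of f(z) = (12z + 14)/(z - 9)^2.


Step 1: Pole of order 2 at z = 9
Step 2: Res = lim d/dz [(z - 9)^2 * f(z)] as z -> 9
Step 3: (z - 9)^2 * f(z) = 12z + 14
Step 4: d/dz[12z + 14] = 12

12


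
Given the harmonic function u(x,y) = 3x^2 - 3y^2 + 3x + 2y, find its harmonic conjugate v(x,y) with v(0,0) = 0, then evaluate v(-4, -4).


Step 1: v_x = -u_y = 6y - 2
Step 2: v_y = u_x = 6x + 3
Step 3: v = 6xy - 2x + 3y + C
Step 4: v(0,0) = 0 => C = 0
Step 5: v(-4, -4) = 92

92


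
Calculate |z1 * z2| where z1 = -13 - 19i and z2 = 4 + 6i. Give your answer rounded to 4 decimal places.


Step 1: |z1| = sqrt((-13)^2 + (-19)^2) = sqrt(530)
Step 2: |z2| = sqrt(4^2 + 6^2) = sqrt(52)
Step 3: |z1*z2| = |z1|*|z2| = sqrt(530) * sqrt(52) = sqrt(530 * 52) = sqrt(27560)
Step 4: = 166.012

166.012


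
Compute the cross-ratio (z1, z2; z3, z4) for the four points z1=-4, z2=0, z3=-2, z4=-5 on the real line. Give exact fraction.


Step 1: (z1-z3)(z2-z4) = (-2) * 5 = -10
Step 2: (z1-z4)(z2-z3) = 1 * 2 = 2
Step 3: Cross-ratio = -10/2 = -5

-5


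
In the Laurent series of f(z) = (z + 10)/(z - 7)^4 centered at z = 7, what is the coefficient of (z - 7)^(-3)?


Step 1: Write the numerator in powers of (z - 7): z + 10 = (z - 7) + (1*7 + 10) = (z - 7) + 17
Step 2: Divide by (z - 7)^4: f(z) = 17(z - 7)^(-4) + (z - 7)^(-3)
Step 3: This finite sum is the Laurent series of f about z = 7.
Step 4: Coefficient of (z - 7)^(-3) = coefficient of (z - 7) in the re-centred numerator = 1

1


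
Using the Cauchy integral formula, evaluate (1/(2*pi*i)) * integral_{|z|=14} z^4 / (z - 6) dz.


Step 1: f(z) = z^4, a = 6 is inside |z| = 14
Step 2: By Cauchy integral formula: (1/(2pi*i)) * integral = f(a)
Step 3: f(6) = 6^4 = 1296

1296


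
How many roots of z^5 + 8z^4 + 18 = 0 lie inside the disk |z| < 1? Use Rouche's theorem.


Step 1: On |z| = 1 the three terms have sizes |z^5| = 1^5 = 1, |8z^4| = 8*1^4 = 8, |18| = 18
Step 2: The dominant term is g(z) = 18; let h(z) = z^5 + 8z^4 so f = g + h
Step 3: On |z| = 1: |g| = 18 and |h| <= 1 + 8 = 9
Step 4: Since 18 > 9, |h| < |g| on |z| = 1, so by Rouche f has the same number of zeros as g inside |z| < 1
Step 5: g(z) = 18 is a nonzero constant with no zeros inside |z| < 1. Answer = 0

0


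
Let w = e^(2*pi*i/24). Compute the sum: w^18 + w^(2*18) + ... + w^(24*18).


Step 1: The sum sum_{j=1}^{n} w^(k*j) equals n if n | k, else 0.
Step 2: Here n = 24, k = 18
Step 3: Does n divide k? 24 | 18 -> False
Step 4: Sum = 0

0


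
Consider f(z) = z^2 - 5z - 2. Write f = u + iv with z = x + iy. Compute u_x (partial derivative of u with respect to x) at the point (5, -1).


Step 1: f(z) = (x+iy)^2 - 5(x+iy) - 2
Step 2: u = (x^2 - y^2) - 5x - 2
Step 3: u_x = 2x - 5
Step 4: At (5, -1): u_x = 10 - 5 = 5

5


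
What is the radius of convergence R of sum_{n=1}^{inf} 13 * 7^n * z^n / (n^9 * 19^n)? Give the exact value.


Step 1: General term a_n = 13 * 7^n / (n^9 * 19^n)
Step 2: By the root test, |a_n|^(1/n) = 13^(1/n) * 7 / (n^(9/n) * 19) -> 7/19 as n -> infinity (since 13^(1/n) -> 1 and n^(9/n) -> 1)
Step 3: R = 1/lim|a_n|^(1/n) = 19/7

19/7


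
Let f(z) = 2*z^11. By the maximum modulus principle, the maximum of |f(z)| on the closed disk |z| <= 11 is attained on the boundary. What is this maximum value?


Step 1: On |z| = 11, |f(z)| = 2 * |z|^11 = 2 * 11^11
Step 2: By maximum modulus principle, maximum is on boundary.
Step 3: Maximum = 2 * 285311670611 = 570623341222

570623341222


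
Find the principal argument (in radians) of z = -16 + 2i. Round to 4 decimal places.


Step 1: z = -16 + 2i
Step 2: arg(z) = atan2(2, -16)
Step 3: arg(z) = 3.0172

3.0172


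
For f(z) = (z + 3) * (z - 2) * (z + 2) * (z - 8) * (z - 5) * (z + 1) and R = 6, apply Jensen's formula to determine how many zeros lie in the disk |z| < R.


Jensen's formula: (1/2pi)*integral log|f(Re^it)|dt = log|f(0)| + sum_{|a_k|<R} log(R/|a_k|)
Step 1: f(0) = 3 * (-2) * 2 * (-8) * (-5) * 1 = -480
Step 2: log|f(0)| = log|-3| + log|2| + log|-2| + log|8| + log|5| + log|-1| = 6.1738
Step 3: Zeros inside |z| < 6: -3, 2, -2, 5, -1
Step 4: Jensen sum = log(6/3) + log(6/2) + log(6/2) + log(6/5) + log(6/1) = 4.8645
Step 5: n(R) = number of terms in the Jensen sum = count of zeros inside |z| < 6 = 5

5


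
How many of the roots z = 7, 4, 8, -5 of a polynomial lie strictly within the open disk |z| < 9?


Step 1: Check each root:
  z = 7: |7| = 7 < 9
  z = 4: |4| = 4 < 9
  z = 8: |8| = 8 < 9
  z = -5: |-5| = 5 < 9
Step 2: Count = 4

4


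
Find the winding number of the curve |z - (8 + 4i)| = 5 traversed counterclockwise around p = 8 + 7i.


Step 1: Center c = (8, 4), radius = 5
Step 2: |p - c|^2 = 0^2 + 3^2 = 9
Step 3: r^2 = 25
Step 4: |p-c| < r so winding number = 1

1


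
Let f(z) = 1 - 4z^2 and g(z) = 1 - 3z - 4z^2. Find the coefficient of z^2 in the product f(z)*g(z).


Step 1: z^2 term in f*g comes from: (1)*(-4z^2) + (0)*(-3z) + (-4z^2)*(1)
Step 2: = -4 + 0 - 4
Step 3: = -8

-8


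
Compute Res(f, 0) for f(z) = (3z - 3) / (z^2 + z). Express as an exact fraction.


Step 1: Q(z) = z^2 + z = (z)(z + 1)
Step 2: Q'(z) = 2z + 1
Step 3: Q'(0) = 1, P(0) = -3
Step 4: Res = P(0)/Q'(0) = -3/1 = -3

-3


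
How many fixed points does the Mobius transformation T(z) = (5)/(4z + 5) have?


Step 1: Fixed points satisfy T(z) = z
Step 2: 4z^2 + 5z - 5 = 0
Step 3: Discriminant = 5^2 - 4*4*(-5) = 105
Step 4: Number of fixed points = 2

2


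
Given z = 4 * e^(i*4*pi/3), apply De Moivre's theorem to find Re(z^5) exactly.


Step 1: By De Moivre's theorem, z^5 = 4^5 * e^(i*5*4*pi/3) = 1024 * (cos(20*pi/3) + i*sin(20*pi/3))
Step 2: |z|^5 = 4^5 = 1024
Step 3: Reduce the angle mod 2*pi: 20*pi/3 - 6*pi = 2*pi/3
Step 4: cos(2*pi/3) = -1/2
Step 5: Re(z^5) = 1024 * (-1/2) = -512

-512


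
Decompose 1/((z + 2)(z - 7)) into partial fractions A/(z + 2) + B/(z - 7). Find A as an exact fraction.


Step 1: Multiply both sides by (z + 2) and set z = -2
Step 2: A = 1 / (-2 - 7)
Step 3: A = 1 / (-9)
Step 4: A = -1/9

-1/9


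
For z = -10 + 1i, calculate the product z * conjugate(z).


Step 1: conj(z) = -10 - 1i
Step 2: z * conj(z) = (-10)^2 + 1^2
Step 3: = 100 + 1 = 101

101


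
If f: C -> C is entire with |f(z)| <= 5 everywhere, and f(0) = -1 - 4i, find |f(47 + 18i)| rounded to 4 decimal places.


Step 1: By Liouville's theorem, a bounded entire function is constant.
Step 2: f(z) = f(0) = -1 - 4i for all z.
Step 3: |f(w)| = |-1 - 4i| = sqrt(1 + 16)
Step 4: = 4.1231

4.1231


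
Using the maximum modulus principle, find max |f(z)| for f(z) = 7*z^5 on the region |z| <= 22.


Step 1: On |z| = 22, |f(z)| = 7 * |z|^5 = 7 * 22^5
Step 2: By maximum modulus principle, maximum is on boundary.
Step 3: Maximum = 7 * 5153632 = 36075424

36075424


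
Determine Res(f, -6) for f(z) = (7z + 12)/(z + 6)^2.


Step 1: Pole of order 2 at z = -6
Step 2: Res = lim d/dz [(z + 6)^2 * f(z)] as z -> -6
Step 3: (z + 6)^2 * f(z) = 7z + 12
Step 4: d/dz[7z + 12] = 7

7
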